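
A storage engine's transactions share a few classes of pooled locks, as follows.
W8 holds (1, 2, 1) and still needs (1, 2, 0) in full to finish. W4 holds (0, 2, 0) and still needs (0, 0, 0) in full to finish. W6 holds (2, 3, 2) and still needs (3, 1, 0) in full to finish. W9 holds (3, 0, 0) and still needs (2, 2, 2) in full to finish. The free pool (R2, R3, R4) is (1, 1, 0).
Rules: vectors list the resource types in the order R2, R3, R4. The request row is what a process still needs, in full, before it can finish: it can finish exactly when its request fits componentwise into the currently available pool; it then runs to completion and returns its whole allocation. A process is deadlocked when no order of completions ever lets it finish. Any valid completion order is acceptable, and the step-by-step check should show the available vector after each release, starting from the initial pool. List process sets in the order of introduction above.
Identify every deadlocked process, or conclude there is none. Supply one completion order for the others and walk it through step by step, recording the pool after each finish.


Deadlocked set: W6 and W9.
Key observation: after W4, W8 the pool peaks at (2, 5, 1), and each blocked process is short somewhere: W6 on R2; W9 on R4.
A valid finishing order for the others: W4, W8. Step-by-step check:
  pool = (1, 1, 0)
  run W4 (needs (0, 0, 0), free (1, 1, 0)); after release of (0, 2, 0) the pool is (1, 3, 0)
  run W8 (needs (1, 2, 0), free (1, 3, 0)); after release of (1, 2, 1) the pool is (2, 5, 1)
None of the blocked processes ever fits:
  blocked: W6 wants (3, 1, 0), pool (2, 5, 1) — not enough R2
  blocked: W9 wants (2, 2, 2), pool (2, 5, 1) — not enough R4


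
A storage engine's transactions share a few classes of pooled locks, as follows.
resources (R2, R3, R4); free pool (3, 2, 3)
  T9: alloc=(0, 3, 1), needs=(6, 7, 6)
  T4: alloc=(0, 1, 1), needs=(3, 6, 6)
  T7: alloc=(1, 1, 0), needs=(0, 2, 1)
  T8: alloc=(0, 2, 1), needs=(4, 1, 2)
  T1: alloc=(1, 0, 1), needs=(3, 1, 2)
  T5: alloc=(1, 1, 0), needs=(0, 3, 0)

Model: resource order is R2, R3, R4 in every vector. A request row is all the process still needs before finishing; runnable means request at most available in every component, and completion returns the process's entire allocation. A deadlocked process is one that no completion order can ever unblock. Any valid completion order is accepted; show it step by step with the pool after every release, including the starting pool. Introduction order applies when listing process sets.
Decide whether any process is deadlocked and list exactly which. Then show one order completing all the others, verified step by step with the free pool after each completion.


Deadlocked: T9 and T4.
Key observation: after T7, T1, T5, T8 complete, (6, 6, 5) is the best the pool ever gets, yet each leftover process wants more R4.
A valid finishing order for the others: T7, T1, T5, T8. Verifying each step:
  pool = (3, 2, 3)
  T7 needs (0, 2, 1) <= (3, 2, 3) -> finishes; pool += (1, 1, 0) = (4, 3, 3)
  T1 needs (3, 1, 2) <= (4, 3, 3) -> finishes; pool += (1, 0, 1) = (5, 3, 4)
  T5 needs (0, 3, 0) <= (5, 3, 4) -> finishes; pool += (1, 1, 0) = (6, 4, 4)
  T8 needs (4, 1, 2) <= (6, 4, 4) -> finishes; pool += (0, 2, 1) = (6, 6, 5)
The stuck group stays short no matter what:
  T9 cannot run: need (6, 7, 6) vs free (6, 6, 5) (insufficient R3 and R4)
  T4 cannot run: need (3, 6, 6) vs free (6, 6, 5) (insufficient R4)


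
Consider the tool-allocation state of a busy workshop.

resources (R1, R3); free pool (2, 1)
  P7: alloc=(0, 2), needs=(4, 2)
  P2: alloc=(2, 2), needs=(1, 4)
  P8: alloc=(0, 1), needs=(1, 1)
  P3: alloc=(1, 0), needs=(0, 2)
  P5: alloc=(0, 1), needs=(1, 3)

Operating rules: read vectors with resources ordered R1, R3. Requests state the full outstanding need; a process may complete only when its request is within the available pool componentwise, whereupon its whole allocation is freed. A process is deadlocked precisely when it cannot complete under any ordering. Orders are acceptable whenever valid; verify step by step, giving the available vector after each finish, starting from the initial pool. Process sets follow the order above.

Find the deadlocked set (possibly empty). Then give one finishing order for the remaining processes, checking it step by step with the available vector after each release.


Deadlocked: P7, P2 and P5.
Key observation: after P8, P3 the pool peaks at (3, 2), and each blocked process is short somewhere: P7 on R1; P2 on R3; P5 on R3.
A valid finishing order for the others: P8, P3. Walking it through:
  pool = (2, 1)
  run P8 (needs (1, 1), free (2, 1)); after release of (0, 1) the pool is (2, 2)
  run P3 (needs (0, 2), free (2, 2)); after release of (1, 0) the pool is (3, 2)
The blocked processes can never fit:
  blocked: P7 wants (4, 2), pool (3, 2) — not enough R1
  blocked: P2 wants (1, 4), pool (3, 2) — not enough R3
  blocked: P5 wants (1, 3), pool (3, 2) — not enough R3


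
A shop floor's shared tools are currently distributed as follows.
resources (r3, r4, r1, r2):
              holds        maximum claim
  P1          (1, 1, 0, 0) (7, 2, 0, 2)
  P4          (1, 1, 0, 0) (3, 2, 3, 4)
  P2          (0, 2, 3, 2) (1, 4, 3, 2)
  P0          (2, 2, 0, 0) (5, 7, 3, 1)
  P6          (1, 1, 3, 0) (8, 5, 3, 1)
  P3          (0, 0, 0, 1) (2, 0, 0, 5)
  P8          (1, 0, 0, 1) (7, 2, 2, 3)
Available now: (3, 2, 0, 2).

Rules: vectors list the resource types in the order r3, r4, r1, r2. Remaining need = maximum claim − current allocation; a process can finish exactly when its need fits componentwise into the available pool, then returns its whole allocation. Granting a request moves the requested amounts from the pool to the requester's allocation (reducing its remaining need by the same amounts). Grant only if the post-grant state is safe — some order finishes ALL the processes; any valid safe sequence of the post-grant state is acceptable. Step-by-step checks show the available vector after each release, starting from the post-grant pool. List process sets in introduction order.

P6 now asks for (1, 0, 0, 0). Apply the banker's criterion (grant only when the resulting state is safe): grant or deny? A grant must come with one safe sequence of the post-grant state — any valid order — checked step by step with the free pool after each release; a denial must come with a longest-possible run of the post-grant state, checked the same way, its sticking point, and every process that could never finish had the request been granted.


DENY — the pretend-granted state is unsafe.
Key observation: r3 is the bottleneck — with P2, P4, P3, P0 done the pool holds (5, 7, 3, 5), short of every remaining need.
After a pretend grant, a maximal execution: P2, P4, P3, P0 — then nothing else fits. Check, step by step:
  pool = (2, 2, 0, 2)
  run P2 (needs (1, 2, 0, 0), free (2, 2, 0, 2)); after release of (0, 2, 3, 2) the pool is (2, 4, 3, 4)
  run P4 (needs (2, 1, 3, 4), free (2, 4, 3, 4)); after release of (1, 1, 0, 0) the pool is (3, 5, 3, 4)
  run P3 (needs (2, 0, 0, 4), free (3, 5, 3, 4)); after release of (0, 0, 0, 1) the pool is (3, 5, 3, 5)
  run P0 (needs (3, 5, 3, 1), free (3, 5, 3, 5)); after release of (2, 2, 0, 0) the pool is (5, 7, 3, 5)
  blocked: P1 wants (6, 1, 0, 2), pool (5, 7, 3, 5) — not enough r3
  blocked: P6 wants (6, 4, 0, 1), pool (5, 7, 3, 5) — not enough r3
  blocked: P8 wants (6, 2, 2, 2), pool (5, 7, 3, 5) — not enough r3
Post-grant, the permanently blocked set is P1, P6 and P8.


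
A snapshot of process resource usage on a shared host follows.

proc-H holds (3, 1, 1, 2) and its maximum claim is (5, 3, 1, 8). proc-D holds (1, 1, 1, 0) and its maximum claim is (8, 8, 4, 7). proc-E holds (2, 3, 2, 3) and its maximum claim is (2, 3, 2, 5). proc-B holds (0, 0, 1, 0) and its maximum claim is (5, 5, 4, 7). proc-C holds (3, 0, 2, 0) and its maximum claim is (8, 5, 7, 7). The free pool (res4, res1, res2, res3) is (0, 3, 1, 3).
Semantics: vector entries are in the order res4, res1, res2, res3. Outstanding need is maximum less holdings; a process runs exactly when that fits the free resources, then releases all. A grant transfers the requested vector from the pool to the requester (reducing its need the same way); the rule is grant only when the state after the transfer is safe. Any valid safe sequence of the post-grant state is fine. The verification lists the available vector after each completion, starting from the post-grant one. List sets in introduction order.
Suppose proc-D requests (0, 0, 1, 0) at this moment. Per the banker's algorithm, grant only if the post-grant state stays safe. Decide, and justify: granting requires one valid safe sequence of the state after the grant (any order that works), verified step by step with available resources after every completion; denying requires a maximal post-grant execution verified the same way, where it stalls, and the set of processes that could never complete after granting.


DENY — the pretend-granted state is unsafe.
Key observation: after proc-E, proc-H, proc-B the pool peaks at (5, 7, 4, 8), and each blocked process is short somewhere: proc-D on res4; proc-C on res2.
On the post-grant state, proc-E, proc-H, proc-B is a maximal run — nothing extends it. Walking it through:
  pool = (0, 3, 0, 3)
  run proc-E (needs (0, 0, 0, 2), free (0, 3, 0, 3)); after release of (2, 3, 2, 3) the pool is (2, 6, 2, 6)
  run proc-H (needs (2, 2, 0, 6), free (2, 6, 2, 6)); after release of (3, 1, 1, 2) the pool is (5, 7, 3, 8)
  run proc-B (needs (5, 5, 3, 7), free (5, 7, 3, 8)); after release of (0, 0, 1, 0) the pool is (5, 7, 4, 8)
  proc-D cannot run: need (7, 7, 2, 7) vs free (5, 7, 4, 8) (insufficient res4)
  proc-C cannot run: need (5, 5, 5, 7) vs free (5, 7, 4, 8) (insufficient res2)
Post-grant, the permanently blocked set is proc-D and proc-C.


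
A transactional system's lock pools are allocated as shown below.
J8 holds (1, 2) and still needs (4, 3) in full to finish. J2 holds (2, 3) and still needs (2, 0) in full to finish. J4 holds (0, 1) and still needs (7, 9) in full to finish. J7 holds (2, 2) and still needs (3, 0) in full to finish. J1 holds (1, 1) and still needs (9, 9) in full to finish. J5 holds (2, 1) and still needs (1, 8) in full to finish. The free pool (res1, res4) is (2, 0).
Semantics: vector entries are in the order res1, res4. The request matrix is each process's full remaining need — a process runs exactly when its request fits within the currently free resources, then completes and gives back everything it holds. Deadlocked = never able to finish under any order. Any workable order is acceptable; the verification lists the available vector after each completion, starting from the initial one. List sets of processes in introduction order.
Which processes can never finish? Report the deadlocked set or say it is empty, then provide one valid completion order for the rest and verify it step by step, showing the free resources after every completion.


Deadlocked: J4, J1 and J5.
Key observation: after J2, J8, J7 complete, (7, 7) is the best the pool ever gets, yet each leftover process wants more res4.
One completion order for the rest: J2, J8, J7. Walking it through:
  pool = (2, 0)
  J2: need (2, 0) fits (2, 0); releases (2, 3), pool now (4, 3)
  J8: need (4, 3) fits (4, 3); releases (1, 2), pool now (5, 5)
  J7: need (3, 0) fits (5, 5); releases (2, 2), pool now (7, 7)
None of the blocked processes ever fits:
  J4 cannot run: need (7, 9) vs free (7, 7) (insufficient res4)
  J1 cannot run: need (9, 9) vs free (7, 7) (insufficient res1 and res4)
  J5 cannot run: need (1, 8) vs free (7, 7) (insufficient res4)


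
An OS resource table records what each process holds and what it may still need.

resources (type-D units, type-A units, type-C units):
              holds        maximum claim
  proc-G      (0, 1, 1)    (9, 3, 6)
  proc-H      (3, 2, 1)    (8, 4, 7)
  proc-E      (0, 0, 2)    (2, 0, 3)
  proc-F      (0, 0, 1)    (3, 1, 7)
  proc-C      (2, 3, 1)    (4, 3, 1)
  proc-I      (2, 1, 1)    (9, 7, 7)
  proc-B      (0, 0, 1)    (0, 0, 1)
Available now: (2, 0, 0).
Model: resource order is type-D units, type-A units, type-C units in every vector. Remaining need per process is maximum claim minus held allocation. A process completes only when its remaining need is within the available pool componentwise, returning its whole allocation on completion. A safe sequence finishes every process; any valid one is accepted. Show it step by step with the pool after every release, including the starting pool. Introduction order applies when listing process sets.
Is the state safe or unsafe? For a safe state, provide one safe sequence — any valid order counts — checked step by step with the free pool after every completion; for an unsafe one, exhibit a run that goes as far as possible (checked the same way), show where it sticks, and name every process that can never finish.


UNSAFE — no complete ordering exists.
Key observation: no order helps: past proc-B, proc-C, proc-E, the free pool tops out at (4, 3, 4), below what each blocked process needs in type-C units.
A maximal execution: proc-B, proc-C, proc-E — then nothing else fits. Check, step by step:
  pool = (2, 0, 0)
  proc-B: need (0, 0, 0) fits (2, 0, 0); releases (0, 0, 1), pool now (2, 0, 1)
  proc-C: need (2, 0, 0) fits (2, 0, 1); releases (2, 3, 1), pool now (4, 3, 2)
  proc-E: need (2, 0, 1) fits (4, 3, 2); releases (0, 0, 2), pool now (4, 3, 4)
  proc-G still needs (9, 2, 5) but only (4, 3, 4) is free — short on type-D units and type-C units
  proc-H still needs (5, 2, 6) but only (4, 3, 4) is free — short on type-D units and type-C units
  proc-F still needs (3, 1, 6) but only (4, 3, 4) is free — short on type-C units
  proc-I still needs (7, 6, 6) but only (4, 3, 4) is free — short on type-D units, type-A units and type-C units
Processes that can never finish: proc-G, proc-H, proc-F and proc-I.


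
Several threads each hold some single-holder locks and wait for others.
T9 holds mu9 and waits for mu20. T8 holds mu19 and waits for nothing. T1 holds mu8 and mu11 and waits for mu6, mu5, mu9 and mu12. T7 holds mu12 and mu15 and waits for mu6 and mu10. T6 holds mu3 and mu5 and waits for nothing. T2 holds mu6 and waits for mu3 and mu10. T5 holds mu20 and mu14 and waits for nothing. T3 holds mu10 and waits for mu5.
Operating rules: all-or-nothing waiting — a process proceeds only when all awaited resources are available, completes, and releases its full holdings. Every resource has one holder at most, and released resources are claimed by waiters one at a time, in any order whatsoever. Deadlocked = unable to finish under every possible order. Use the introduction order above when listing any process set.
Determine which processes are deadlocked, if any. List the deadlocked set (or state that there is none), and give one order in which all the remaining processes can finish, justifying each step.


No process is deadlocked.
Key observation: every chain of waits terminates; starting from the processes that wait on nothing, all the rest unlock in turn.
A valid finishing order for the others: T8, T6, T3, T2, T7, T5, T9, T1.
Walking it through:
  run T8 (it waits on nothing); releases mu19
  run T6 (it waits on nothing); releases mu3 and mu5
  T3 waits on mu5 — all released -> runs and releases mu10
  T2 waits on mu3 and mu10 — all released -> runs and releases mu6
  T7 waits on mu6 and mu10 — all released -> runs and releases mu12 and mu15
  run T5 (it waits on nothing); releases mu20 and mu14
  T9 waits on mu20 — all released -> runs and releases mu9
  T1 waits on mu6, mu5, mu9 and mu12 — all released -> runs and releases mu8 and mu11


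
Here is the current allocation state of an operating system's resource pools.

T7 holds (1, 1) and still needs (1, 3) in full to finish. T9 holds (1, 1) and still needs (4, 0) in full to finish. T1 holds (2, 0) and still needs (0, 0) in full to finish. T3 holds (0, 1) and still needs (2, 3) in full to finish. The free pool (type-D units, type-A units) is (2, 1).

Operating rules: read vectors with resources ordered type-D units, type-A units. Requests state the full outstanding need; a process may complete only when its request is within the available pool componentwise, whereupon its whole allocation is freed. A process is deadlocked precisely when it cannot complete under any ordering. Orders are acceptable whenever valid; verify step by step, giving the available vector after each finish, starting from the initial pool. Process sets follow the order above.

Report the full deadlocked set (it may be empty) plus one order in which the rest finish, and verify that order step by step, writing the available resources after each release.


Deadlocked: T7 and T3.
Key observation: type-A units is the bottleneck — with T1, T9 done the pool holds (5, 2), short of every remaining need.
One completion order for the rest: T1, T9. Check, step by step:
  pool = (2, 1)
  T1 needs (0, 0) <= (2, 1) -> finishes; pool += (2, 0) = (4, 1)
  T9 needs (4, 0) <= (4, 1) -> finishes; pool += (1, 1) = (5, 2)
The blocked processes can never fit:
  blocked: T7 wants (1, 3), pool (5, 2) — not enough type-A units
  blocked: T3 wants (2, 3), pool (5, 2) — not enough type-A units


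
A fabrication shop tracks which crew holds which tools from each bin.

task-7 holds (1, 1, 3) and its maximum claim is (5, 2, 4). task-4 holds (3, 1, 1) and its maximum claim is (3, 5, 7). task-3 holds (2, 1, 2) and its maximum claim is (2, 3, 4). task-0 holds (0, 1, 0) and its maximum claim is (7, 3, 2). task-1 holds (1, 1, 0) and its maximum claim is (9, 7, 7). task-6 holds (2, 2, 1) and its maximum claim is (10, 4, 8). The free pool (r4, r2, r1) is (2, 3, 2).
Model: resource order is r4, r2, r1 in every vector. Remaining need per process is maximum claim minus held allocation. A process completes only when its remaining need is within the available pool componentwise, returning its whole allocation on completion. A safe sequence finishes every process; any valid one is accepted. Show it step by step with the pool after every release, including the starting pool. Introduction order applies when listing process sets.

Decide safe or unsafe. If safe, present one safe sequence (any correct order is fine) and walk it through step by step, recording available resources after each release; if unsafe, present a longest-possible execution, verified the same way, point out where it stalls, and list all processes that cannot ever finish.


SAFE. One safe sequence: task-3, task-7, task-4, task-6, task-0, task-1.
Key observation: task-3 is the earliest step where a requested resource binds exactly: need (0, 2, 2), pool (2, 3, 2) at its turn.
Step-by-step check:
  pool = (2, 3, 2)
  run task-3 (needs (0, 2, 2), free (2, 3, 2)); after release of (2, 1, 2) the pool is (4, 4, 4)
  run task-7 (needs (4, 1, 1), free (4, 4, 4)); after release of (1, 1, 3) the pool is (5, 5, 7)
  run task-4 (needs (0, 4, 6), free (5, 5, 7)); after release of (3, 1, 1) the pool is (8, 6, 8)
  run task-6 (needs (8, 2, 7), free (8, 6, 8)); after release of (2, 2, 1) the pool is (10, 8, 9)
  run task-0 (needs (7, 2, 2), free (10, 8, 9)); after release of (0, 1, 0) the pool is (10, 9, 9)
  run task-1 (needs (8, 6, 7), free (10, 9, 9)); after release of (1, 1, 0) the pool is (11, 10, 9)


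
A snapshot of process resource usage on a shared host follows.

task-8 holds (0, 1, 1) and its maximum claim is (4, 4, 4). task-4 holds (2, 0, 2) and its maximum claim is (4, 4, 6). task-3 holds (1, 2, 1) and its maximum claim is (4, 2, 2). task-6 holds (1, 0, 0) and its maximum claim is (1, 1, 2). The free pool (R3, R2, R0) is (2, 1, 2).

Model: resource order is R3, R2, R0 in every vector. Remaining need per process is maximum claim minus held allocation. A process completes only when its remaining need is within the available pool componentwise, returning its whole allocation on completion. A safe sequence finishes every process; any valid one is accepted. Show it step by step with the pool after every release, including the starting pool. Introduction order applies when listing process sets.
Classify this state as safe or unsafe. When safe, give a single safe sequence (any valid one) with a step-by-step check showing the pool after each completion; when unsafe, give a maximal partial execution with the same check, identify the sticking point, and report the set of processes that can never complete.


The state is SAFE; one workable sequence: task-6, task-3, task-8, task-4.
Key observation: task-6 is the earliest step where a requested resource binds exactly: need (0, 1, 2), pool (2, 1, 2) at its turn.
Step-by-step check:
  pool = (2, 1, 2)
  run task-6 (needs (0, 1, 2), free (2, 1, 2)); after release of (1, 0, 0) the pool is (3, 1, 2)
  run task-3 (needs (3, 0, 1), free (3, 1, 2)); after release of (1, 2, 1) the pool is (4, 3, 3)
  run task-8 (needs (4, 3, 3), free (4, 3, 3)); after release of (0, 1, 1) the pool is (4, 4, 4)
  run task-4 (needs (2, 4, 4), free (4, 4, 4)); after release of (2, 0, 2) the pool is (6, 4, 6)


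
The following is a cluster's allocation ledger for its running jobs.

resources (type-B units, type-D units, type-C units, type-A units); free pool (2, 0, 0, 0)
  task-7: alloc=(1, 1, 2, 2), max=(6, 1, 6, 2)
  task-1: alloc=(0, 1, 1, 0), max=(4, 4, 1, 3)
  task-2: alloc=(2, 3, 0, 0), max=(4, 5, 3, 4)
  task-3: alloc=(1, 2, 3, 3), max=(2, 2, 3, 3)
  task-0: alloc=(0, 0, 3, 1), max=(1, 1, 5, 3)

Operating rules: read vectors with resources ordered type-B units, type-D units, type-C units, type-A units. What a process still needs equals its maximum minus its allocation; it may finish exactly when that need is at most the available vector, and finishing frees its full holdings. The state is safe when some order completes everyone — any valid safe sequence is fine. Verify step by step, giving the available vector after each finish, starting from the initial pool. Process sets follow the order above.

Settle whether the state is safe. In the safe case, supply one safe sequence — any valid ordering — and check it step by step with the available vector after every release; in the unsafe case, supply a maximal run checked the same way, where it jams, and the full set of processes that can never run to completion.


SAFE — a valid safe sequence is task-3, task-0, task-2, task-7, task-1.
Key observation: task-2 marks the first exact bind of the order: its need (2, 2, 3, 4) fits the free (3, 2, 6, 4) with zero slack on a requested resource.
Walking it through:
  pool = (2, 0, 0, 0)
  run task-3 (needs (1, 0, 0, 0), free (2, 0, 0, 0)); after release of (1, 2, 3, 3) the pool is (3, 2, 3, 3)
  run task-0 (needs (1, 1, 2, 2), free (3, 2, 3, 3)); after release of (0, 0, 3, 1) the pool is (3, 2, 6, 4)
  run task-2 (needs (2, 2, 3, 4), free (3, 2, 6, 4)); after release of (2, 3, 0, 0) the pool is (5, 5, 6, 4)
  run task-7 (needs (5, 0, 4, 0), free (5, 5, 6, 4)); after release of (1, 1, 2, 2) the pool is (6, 6, 8, 6)
  run task-1 (needs (4, 3, 0, 3), free (6, 6, 8, 6)); after release of (0, 1, 1, 0) the pool is (6, 7, 9, 6)


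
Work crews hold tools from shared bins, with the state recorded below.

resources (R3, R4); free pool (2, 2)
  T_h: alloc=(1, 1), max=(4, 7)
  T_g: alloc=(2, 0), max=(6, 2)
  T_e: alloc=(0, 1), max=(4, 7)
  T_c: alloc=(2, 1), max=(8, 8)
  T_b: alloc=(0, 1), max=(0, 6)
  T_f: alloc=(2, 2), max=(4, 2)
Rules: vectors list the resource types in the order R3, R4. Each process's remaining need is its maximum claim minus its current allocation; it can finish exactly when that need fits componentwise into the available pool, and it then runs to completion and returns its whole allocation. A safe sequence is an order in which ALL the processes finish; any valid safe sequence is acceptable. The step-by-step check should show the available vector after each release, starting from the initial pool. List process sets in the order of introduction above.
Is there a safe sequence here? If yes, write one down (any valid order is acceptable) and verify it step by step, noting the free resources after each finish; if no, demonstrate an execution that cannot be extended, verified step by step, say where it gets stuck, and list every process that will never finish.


UNSAFE.
Key observation: after T_f, T_g complete, (6, 4) is the best the pool ever gets, yet each leftover process wants more R4.
A maximal execution: T_f, T_g — then nothing else fits. Verifying each step:
  pool = (2, 2)
  run T_f (needs (2, 0), free (2, 2)); after release of (2, 2) the pool is (4, 4)
  run T_g (needs (4, 2), free (4, 4)); after release of (2, 0) the pool is (6, 4)
  T_h still needs (3, 6) but only (6, 4) is free — short on R4
  T_e still needs (4, 6) but only (6, 4) is free — short on R4
  T_c still needs (6, 7) but only (6, 4) is free — short on R4
  T_b still needs (0, 5) but only (6, 4) is free — short on R4
Processes that can never finish: T_h, T_e, T_c and T_b.


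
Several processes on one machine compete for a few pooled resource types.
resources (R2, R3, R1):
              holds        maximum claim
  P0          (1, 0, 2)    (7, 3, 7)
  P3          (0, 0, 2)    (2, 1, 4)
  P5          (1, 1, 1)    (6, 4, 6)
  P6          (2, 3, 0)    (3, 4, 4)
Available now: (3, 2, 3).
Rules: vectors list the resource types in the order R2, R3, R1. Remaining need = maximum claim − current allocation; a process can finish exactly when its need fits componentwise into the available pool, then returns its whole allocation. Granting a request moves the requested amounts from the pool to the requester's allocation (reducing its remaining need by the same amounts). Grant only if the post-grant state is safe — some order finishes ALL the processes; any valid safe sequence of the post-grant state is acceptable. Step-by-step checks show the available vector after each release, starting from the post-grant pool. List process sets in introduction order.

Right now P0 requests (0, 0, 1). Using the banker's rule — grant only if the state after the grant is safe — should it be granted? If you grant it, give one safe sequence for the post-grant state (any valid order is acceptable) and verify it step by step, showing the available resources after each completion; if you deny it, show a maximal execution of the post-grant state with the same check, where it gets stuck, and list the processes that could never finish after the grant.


DENY. Granting would leave the state unsafe.
Key observation: after P3, P6 the pool peaks at (5, 5, 4), and each blocked process is short somewhere: P0 on R2; P5 on R1.
Pretend the grant happened; the run P3, P6 goes as far as possible. Walking it through:
  pool = (3, 2, 2)
  P3 needs (2, 1, 2) <= (3, 2, 2) -> finishes; pool += (0, 0, 2) = (3, 2, 4)
  P6 needs (1, 1, 4) <= (3, 2, 4) -> finishes; pool += (2, 3, 0) = (5, 5, 4)
  blocked: P0 wants (6, 3, 4), pool (5, 5, 4) — not enough R2
  blocked: P5 wants (5, 3, 5), pool (5, 5, 4) — not enough R1
Post-grant, the permanently blocked set is P0 and P5.


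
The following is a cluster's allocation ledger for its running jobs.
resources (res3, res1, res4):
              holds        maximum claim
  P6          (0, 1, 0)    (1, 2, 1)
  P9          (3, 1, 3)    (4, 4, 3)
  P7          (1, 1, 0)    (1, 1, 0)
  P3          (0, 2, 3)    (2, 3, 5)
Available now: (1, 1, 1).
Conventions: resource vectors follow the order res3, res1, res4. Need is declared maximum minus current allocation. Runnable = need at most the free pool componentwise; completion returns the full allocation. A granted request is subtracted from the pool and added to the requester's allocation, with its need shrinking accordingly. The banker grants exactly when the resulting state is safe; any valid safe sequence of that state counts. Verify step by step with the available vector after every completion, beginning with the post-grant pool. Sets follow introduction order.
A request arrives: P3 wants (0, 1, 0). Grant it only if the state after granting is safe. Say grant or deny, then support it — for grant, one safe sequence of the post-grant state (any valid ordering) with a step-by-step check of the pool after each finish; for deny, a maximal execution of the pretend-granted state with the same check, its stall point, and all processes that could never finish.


DENY — the pretend-granted state is unsafe.
Key observation: after P7, P6 the pool peaks at (2, 2, 1), and each blocked process is short somewhere: P9 on res1; P3 on res4.
Pretend the grant happened; the run P7, P6 goes as far as possible. Verifying each step:
  pool = (1, 0, 1)
  P7 needs (0, 0, 0) <= (1, 0, 1) -> finishes; pool += (1, 1, 0) = (2, 1, 1)
  P6 needs (1, 1, 1) <= (2, 1, 1) -> finishes; pool += (0, 1, 0) = (2, 2, 1)
  P9 cannot run: need (1, 3, 0) vs free (2, 2, 1) (insufficient res1)
  P3 cannot run: need (2, 0, 2) vs free (2, 2, 1) (insufficient res4)
Post-grant, the permanently blocked set is P9 and P3.


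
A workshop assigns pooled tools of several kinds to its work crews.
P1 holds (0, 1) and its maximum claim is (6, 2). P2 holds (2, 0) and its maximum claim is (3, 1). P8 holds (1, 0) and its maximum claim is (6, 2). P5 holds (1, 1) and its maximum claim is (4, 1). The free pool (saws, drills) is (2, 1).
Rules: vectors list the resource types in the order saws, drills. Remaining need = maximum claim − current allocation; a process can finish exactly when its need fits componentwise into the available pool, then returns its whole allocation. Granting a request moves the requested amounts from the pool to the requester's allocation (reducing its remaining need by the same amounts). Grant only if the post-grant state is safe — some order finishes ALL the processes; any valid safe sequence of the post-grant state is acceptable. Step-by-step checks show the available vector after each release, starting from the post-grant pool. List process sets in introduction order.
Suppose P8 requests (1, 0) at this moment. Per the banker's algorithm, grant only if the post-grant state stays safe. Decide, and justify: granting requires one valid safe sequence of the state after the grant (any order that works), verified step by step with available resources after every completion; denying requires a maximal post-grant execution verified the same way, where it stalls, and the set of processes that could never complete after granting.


GRANT. The post-grant state is safe; one safe sequence: P2, P5, P8, P1.
Key observation: even at the reduced pool (1, 1), P2 fits immediately, so safety survives the grant.
Step-by-step check of the post-grant state:
  pool = (1, 1)
  run P2 (needs (1, 1), free (1, 1)); after release of (2, 0) the pool is (3, 1)
  run P5 (needs (3, 0), free (3, 1)); after release of (1, 1) the pool is (4, 2)
  run P8 (needs (4, 2), free (4, 2)); after release of (2, 0) the pool is (6, 2)
  run P1 (needs (6, 1), free (6, 2)); after release of (0, 1) the pool is (6, 3)


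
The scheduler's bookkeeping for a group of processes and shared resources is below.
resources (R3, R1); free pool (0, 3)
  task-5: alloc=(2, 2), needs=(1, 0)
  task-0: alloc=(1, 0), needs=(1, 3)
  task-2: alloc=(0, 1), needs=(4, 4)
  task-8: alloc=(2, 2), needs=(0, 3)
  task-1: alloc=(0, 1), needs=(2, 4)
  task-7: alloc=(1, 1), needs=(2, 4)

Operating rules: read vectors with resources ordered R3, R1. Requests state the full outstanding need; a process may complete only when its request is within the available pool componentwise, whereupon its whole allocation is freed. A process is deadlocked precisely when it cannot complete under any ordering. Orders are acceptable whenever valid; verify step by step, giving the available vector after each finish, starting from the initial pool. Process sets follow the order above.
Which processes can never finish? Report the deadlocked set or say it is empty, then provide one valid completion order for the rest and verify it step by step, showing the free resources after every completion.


Nothing here is deadlocked.
Key observation: the pool covers task-8 at once, and every later process fits after earlier releases.
The rest can finish in the order task-8, task-5, task-1, task-2, task-0, task-7. Check, step by step:
  pool = (0, 3)
  task-8: need (0, 3) fits (0, 3); releases (2, 2), pool now (2, 5)
  task-5: need (1, 0) fits (2, 5); releases (2, 2), pool now (4, 7)
  task-1: need (2, 4) fits (4, 7); releases (0, 1), pool now (4, 8)
  task-2: need (4, 4) fits (4, 8); releases (0, 1), pool now (4, 9)
  task-0: need (1, 3) fits (4, 9); releases (1, 0), pool now (5, 9)
  task-7: need (2, 4) fits (5, 9); releases (1, 1), pool now (6, 10)


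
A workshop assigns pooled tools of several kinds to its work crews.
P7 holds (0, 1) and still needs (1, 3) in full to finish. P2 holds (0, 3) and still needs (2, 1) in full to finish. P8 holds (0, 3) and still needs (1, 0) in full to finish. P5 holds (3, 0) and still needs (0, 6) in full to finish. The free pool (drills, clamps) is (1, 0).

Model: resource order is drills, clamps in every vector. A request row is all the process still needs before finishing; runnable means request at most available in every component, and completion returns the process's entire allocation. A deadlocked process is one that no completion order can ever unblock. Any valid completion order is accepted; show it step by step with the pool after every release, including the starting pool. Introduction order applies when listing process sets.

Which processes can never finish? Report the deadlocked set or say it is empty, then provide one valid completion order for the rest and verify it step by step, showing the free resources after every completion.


Deadlocked: P2 and P5.
Key observation: after P8, P7 the pool peaks at (1, 4), and each blocked process is short somewhere: P2 on drills; P5 on clamps.
A valid finishing order for the others: P8, P7. Walking it through:
  pool = (1, 0)
  P8: need (1, 0) fits (1, 0); releases (0, 3), pool now (1, 3)
  P7: need (1, 3) fits (1, 3); releases (0, 1), pool now (1, 4)
The blocked processes can never fit:
  P2 cannot run: need (2, 1) vs free (1, 4) (insufficient drills)
  P5 cannot run: need (0, 6) vs free (1, 4) (insufficient clamps)


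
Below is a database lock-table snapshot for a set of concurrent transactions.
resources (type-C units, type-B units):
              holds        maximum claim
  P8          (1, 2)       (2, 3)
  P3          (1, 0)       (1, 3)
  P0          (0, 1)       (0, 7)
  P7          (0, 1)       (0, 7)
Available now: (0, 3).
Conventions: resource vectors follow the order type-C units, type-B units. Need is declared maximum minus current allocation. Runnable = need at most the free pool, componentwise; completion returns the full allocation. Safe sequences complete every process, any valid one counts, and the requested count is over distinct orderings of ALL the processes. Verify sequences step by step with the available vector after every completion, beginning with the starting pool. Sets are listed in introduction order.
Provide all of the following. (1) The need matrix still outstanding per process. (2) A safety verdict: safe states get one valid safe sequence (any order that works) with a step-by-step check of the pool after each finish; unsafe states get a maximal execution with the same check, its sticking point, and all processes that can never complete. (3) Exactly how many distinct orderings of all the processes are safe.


(1) Remaining need (order type-C units, type-B units):
  P8: (1, 1)
  P3: (0, 3)
  P0: (0, 6)
  P7: (0, 6)
(2) The state is UNSAFE.
Key observation: once P3, P8 finish, the pool peaks at (2, 5) — and every remaining process still needs more type-B units than that.
Going as far as possible: P3, P8; after that, nothing fits. Verifying each step:
  pool = (0, 3)
  run P3 (needs (0, 3), free (0, 3)); after release of (1, 0) the pool is (1, 3)
  run P8 (needs (1, 1), free (1, 3)); after release of (1, 2) the pool is (2, 5)
  blocked: P0 wants (0, 6), pool (2, 5) — not enough type-B units
  blocked: P7 wants (0, 6), pool (2, 5) — not enough type-B units
Never able to finish: P0 and P7.
(3) Precisely 0 of the possible complete orderings are safe sequences.


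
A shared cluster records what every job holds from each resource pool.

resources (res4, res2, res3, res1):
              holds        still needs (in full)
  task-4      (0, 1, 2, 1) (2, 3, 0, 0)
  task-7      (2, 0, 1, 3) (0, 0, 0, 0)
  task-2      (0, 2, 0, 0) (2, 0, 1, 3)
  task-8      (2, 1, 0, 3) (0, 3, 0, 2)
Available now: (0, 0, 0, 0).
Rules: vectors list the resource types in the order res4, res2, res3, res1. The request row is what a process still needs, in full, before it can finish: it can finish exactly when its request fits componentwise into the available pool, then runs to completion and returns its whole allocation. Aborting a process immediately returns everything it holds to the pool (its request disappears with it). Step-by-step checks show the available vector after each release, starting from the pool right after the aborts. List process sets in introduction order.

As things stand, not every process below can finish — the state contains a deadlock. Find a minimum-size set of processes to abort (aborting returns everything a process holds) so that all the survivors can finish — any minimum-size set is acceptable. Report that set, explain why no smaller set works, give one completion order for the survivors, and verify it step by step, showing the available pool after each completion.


The answer: abort task-4.
Key observation: task-8 could never have finished before the abort; with (0, 1, 2, 1) returned by task-4, it fits at step 3.
Why nothing smaller works: aborting no one leaves the state deadlocked as given.
The survivors complete as task-7, task-2, task-8. Step-by-step check (starting from the post-abort pool):
  pool = (0, 1, 2, 1)
  task-7: need (0, 0, 0, 0) fits (0, 1, 2, 1); releases (2, 0, 1, 3), pool now (2, 1, 3, 4)
  task-2: need (2, 0, 1, 3) fits (2, 1, 3, 4); releases (0, 2, 0, 0), pool now (2, 3, 3, 4)
  task-8: need (0, 3, 0, 2) fits (2, 3, 3, 4); releases (2, 1, 0, 3), pool now (4, 4, 3, 7)


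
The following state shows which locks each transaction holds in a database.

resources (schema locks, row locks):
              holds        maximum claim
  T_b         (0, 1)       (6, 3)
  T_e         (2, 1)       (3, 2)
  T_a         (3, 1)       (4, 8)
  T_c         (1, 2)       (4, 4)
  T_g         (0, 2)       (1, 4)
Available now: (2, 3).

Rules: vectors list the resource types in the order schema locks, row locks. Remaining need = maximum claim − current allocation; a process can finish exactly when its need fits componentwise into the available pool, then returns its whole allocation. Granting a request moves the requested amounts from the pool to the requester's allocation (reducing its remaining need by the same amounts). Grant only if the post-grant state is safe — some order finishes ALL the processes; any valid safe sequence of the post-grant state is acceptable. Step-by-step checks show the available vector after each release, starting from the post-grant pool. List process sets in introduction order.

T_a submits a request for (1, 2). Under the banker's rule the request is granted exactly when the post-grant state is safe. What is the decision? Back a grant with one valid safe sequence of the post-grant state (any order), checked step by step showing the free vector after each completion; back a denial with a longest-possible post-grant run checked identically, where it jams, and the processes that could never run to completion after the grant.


GRANT — the state after the grant stays safe, e.g. via T_e, T_g, T_c, T_a, T_b.
Key observation: the grant leaves (1, 1) free — enough for T_e, whose release restarts the cascade.
Step-by-step check of the post-grant state:
  pool = (1, 1)
  T_e needs (1, 1) <= (1, 1) -> finishes; pool += (2, 1) = (3, 2)
  T_g needs (1, 2) <= (3, 2) -> finishes; pool += (0, 2) = (3, 4)
  T_c needs (3, 2) <= (3, 4) -> finishes; pool += (1, 2) = (4, 6)
  T_a needs (0, 5) <= (4, 6) -> finishes; pool += (4, 3) = (8, 9)
  T_b needs (6, 2) <= (8, 9) -> finishes; pool += (0, 1) = (8, 10)


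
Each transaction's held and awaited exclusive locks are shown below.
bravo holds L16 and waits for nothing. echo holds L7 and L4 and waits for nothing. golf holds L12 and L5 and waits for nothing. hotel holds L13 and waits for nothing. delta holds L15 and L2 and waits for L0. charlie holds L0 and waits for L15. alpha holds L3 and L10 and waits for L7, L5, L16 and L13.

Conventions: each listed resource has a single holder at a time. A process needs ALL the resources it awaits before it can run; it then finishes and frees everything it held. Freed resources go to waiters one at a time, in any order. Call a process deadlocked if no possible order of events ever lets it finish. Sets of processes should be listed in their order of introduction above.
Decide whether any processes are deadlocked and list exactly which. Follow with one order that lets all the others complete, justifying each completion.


Deadlocked: delta and charlie.
Key observation: the waits loop around delta -> charlie -> delta with no way out; no other process is dragged down with it.
One completion order for the rest: echo, bravo, golf, hotel, alpha.
Check, step by step:
  echo: no waits; runs immediately, freeing L7 and L4
  bravo: no waits; runs immediately, freeing L16
  golf: no waits; runs immediately, freeing L12 and L5
  hotel: no waits; runs immediately, freeing L13
  alpha: everything it awaited (L7, L5, L16 and L13) is free; runs, freeing L3 and L10
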